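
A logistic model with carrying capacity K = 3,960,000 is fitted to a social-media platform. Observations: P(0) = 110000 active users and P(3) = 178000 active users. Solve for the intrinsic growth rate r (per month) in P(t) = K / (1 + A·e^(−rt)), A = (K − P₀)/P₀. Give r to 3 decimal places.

r ≈ 0.166 per month

A = (3960000 − 110000)/110000 = 35
178000 = 3960000/(1 + 35·e^(−r·3)) → e^(−3r) = (22.24719 − 1)/35 = 0.607063
r = −ln(0.607063)/3 = 0.49912/3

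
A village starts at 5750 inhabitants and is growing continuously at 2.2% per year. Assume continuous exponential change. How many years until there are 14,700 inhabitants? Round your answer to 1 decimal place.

t ≈ 42.7 years

14700 = 5750 · e^(0.022·t)
t = ln(14700/5750) / 0.022 = ln(2.55652) / 0.022 = 0.93865 / 0.022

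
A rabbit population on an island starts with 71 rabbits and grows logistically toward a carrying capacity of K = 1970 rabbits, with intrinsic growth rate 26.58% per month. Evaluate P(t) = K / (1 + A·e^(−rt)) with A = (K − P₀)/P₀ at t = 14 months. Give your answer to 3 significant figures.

≈ 1,200 rabbits

A = (1970 − 71)/71 = 26.74648
P(14) = 1970 / (1 + 26.74648·e^(−0.2658·14)) = 1970 / (1 + 26.74648·0.024205)
= 1970 / 1.6474 ≈ 1195.83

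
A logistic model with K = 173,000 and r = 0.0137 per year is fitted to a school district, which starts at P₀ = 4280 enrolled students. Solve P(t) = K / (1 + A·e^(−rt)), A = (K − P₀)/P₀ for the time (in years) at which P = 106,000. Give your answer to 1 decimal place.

A = (173000 − 4280)/4280 = 39.42056
106000 = 173000/(1 + 39.42056·e^(−0.0137t)) → 1 + 39.42056·e^(−0.0137t) = 1.63208
e^(−0.0137t) = 0.016034 → t = ln(62.36686)/0.0137 = 4.13303/0.0137

t ≈ 301.7 years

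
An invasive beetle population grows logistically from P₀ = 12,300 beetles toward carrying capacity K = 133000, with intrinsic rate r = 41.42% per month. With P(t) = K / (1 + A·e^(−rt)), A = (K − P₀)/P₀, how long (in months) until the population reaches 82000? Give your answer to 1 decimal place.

t ≈ 6.7 months

A = (133000 − 12300)/12300 = 9.81301
82000 = 133000/(1 + 9.81301·e^(−0.4142t)) → 1 + 9.81301·e^(−0.4142t) = 1.62195
e^(−0.4142t) = 0.06338 → t = ln(15.77778)/0.4142 = 2.7586/0.4142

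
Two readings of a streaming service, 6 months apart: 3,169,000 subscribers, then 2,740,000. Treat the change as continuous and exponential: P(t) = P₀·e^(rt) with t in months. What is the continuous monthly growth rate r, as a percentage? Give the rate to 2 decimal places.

2740000 = 3169000 · e^(r·6)
e^(6r) = 2740000/3169000 = 0.86463
r = ln(0.86463) / 6 = -0.14546 / 6

r ≈ -2.42% per month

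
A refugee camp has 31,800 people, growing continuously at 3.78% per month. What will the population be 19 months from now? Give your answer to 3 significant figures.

P(19) = 31800 · e^(0.0378·19) = 31800 · e^(0.7182)
= 31800 · 2.05074 ≈ 65213.49

≈ 65,200 people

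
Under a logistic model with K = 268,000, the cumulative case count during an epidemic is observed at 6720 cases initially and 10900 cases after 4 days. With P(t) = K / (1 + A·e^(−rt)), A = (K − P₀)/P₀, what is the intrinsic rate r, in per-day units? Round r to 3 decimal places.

r ≈ 0.125 per day

A = (268000 − 6720)/6720 = 38.88095
10900 = 268000/(1 + 38.88095·e^(−r·4)) → e^(−4r) = (24.58716 − 1)/38.88095 = 0.606651
r = −ln(0.606651)/4 = 0.4998/4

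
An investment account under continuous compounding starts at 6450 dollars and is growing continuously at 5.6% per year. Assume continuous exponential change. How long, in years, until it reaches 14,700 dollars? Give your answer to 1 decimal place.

t ≈ 14.7 years

14700 = 6450 · e^(0.056·t)
t = ln(14700/6450) / 0.056 = ln(2.27907) / 0.056 = 0.82377 / 0.056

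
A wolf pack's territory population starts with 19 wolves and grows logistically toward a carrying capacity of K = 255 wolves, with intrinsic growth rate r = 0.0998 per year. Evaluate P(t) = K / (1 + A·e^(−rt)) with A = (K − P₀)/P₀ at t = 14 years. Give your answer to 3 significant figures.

≈ 62.6 wolves

A = (255 − 19)/19 = 12.42105
P(14) = 255 / (1 + 12.42105·e^(−0.0998·14)) = 255 / (1 + 12.42105·0.247288)
= 255 / 4.07158 ≈ 62.63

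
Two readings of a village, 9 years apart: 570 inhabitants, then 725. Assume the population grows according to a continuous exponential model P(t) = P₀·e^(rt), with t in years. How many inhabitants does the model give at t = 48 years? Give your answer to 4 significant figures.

r = ln(725/570) / 9 ≈ 0.026726 per year
P(48) = 570 · e^(0.026726·48) = 570 · 3.60692 ≈ 2055.95

≈ 2,056 inhabitants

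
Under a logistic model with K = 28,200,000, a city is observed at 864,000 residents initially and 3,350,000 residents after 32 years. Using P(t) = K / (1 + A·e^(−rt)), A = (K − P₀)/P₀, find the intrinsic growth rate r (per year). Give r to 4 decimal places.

A = (28200000 − 864000)/864000 = 31.63889
3350000 = 28200000/(1 + 31.63889·e^(−r·32)) → e^(−32r) = (8.41791 − 1)/31.63889 = 0.234455
r = −ln(0.234455)/32 = 1.45049/32

r ≈ 0.0453 per year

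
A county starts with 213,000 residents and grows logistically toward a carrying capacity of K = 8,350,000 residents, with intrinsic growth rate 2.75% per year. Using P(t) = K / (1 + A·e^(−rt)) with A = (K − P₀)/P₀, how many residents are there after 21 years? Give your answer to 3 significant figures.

≈ 372,000 residents

A = (8350000 − 213000)/213000 = 38.20188
P(21) = 8350000 / (1 + 38.20188·e^(−0.0275·21)) = 8350000 / (1 + 38.20188·0.5613)
= 8350000 / 22.44271 ≈ 372058.47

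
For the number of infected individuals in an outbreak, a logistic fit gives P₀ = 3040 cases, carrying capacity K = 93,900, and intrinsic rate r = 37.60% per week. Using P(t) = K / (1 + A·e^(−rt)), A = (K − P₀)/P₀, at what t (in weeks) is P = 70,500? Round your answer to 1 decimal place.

t ≈ 12.0 weeks

A = (93900 − 3040)/3040 = 29.88816
70500 = 93900/(1 + 29.88816·e^(−0.376t)) → 1 + 29.88816·e^(−0.376t) = 1.33191
e^(−0.376t) = 0.011105 → t = ln(90.04766)/0.376 = 4.50034/0.376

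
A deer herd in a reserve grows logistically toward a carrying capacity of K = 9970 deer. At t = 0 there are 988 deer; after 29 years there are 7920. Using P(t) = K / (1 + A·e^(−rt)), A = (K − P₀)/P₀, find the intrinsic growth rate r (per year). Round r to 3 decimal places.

A = (9970 − 988)/988 = 9.09109
7920 = 9970/(1 + 9.09109·e^(−r·29)) → e^(−29r) = (1.25884 − 1)/9.09109 = 0.028472
r = −ln(0.028472)/29 = 3.55885/29

r ≈ 0.123 per year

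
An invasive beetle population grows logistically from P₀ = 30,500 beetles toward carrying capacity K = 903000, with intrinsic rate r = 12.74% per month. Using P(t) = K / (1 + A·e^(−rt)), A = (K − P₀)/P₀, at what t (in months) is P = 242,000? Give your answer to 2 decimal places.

A = (903000 − 30500)/30500 = 28.60656
242000 = 903000/(1 + 28.60656·e^(−0.1274t)) → 1 + 28.60656·e^(−0.1274t) = 3.7314
e^(−0.1274t) = 0.095482 → t = ln(10.4732)/0.1274 = 2.34882/0.1274

t ≈ 18.44 months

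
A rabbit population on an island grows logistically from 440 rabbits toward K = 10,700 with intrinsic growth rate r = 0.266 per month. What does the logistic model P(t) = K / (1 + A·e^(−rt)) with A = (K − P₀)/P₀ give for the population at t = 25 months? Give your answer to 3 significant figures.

A = (10700 − 440)/440 = 23.31818
P(25) = 10700 / (1 + 23.31818·e^(−0.266·25)) = 10700 / (1 + 23.31818·0.001294)
= 10700 / 1.03017 ≈ 10386.59

≈ 10,400 rabbits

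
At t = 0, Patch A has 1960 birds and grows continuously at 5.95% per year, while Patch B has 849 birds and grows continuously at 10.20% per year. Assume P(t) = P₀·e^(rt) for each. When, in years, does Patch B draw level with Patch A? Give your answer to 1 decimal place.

t ≈ 19.7 years

1960·e^(0.0595t) = 849·e^(0.102t)
1960/849 = e^((0.102 − 0.0595)t) → ln(2.3086) = 0.0425·t
t = 0.83664 / 0.0425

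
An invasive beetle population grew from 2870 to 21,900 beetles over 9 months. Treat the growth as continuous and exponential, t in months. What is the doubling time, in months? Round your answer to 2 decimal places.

doubling time ≈ 3.07 months

r = ln(21900/2870) / 9 = ln(7.63066) / 9 ≈ 0.225797 per month
doubling time = ln 2 / |r| = 0.69315 / 0.225797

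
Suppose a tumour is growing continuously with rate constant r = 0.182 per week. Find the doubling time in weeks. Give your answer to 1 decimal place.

doubling time ≈ 3.8 weeks

doubling time = ln(2) / |r| = 0.69315 / 0.182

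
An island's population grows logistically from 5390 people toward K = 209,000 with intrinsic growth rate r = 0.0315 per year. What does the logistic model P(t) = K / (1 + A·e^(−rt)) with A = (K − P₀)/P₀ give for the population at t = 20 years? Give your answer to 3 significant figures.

A = (209000 − 5390)/5390 = 37.77551
P(20) = 209000 / (1 + 37.77551·e^(−0.0315·20)) = 209000 / (1 + 37.77551·0.532592)
= 209000 / 21.11893 ≈ 9896.34

≈ 9,900 people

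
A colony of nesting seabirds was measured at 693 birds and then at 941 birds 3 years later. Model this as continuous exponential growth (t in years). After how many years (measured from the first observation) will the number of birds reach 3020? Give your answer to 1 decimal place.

t ≈ 14.4 years

r = ln(941/693) / 3 ≈ 0.101971 per year
t = ln(3020/693) / r = 1.47198 / 0.101971 ≈ 14.435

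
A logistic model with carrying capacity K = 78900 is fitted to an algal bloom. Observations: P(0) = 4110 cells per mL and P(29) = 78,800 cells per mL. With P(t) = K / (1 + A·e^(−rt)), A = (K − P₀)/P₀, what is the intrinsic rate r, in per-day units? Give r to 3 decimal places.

r ≈ 0.330 per day

A = (78900 − 4110)/4110 = 18.19708
78800 = 78900/(1 + 18.19708·e^(−r·29)) → e^(−29r) = (1.00127 − 1)/18.19708 = 0.00007
r = −ln(0.00007)/29 = 9.57076/29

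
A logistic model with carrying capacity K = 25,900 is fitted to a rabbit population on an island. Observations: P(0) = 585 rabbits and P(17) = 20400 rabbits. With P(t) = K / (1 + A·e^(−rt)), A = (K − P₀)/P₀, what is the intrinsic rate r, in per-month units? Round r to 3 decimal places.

A = (25900 − 585)/585 = 43.2735
20400 = 25900/(1 + 43.2735·e^(−r·17)) → e^(−17r) = (1.26961 − 1)/43.2735 = 0.00623
r = −ln(0.00623)/17 = 5.07833/17

r ≈ 0.299 per month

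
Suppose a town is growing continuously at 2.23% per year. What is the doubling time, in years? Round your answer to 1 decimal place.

doubling time ≈ 31.1 years

doubling time = ln(2) / |r| = 0.69315 / 0.0223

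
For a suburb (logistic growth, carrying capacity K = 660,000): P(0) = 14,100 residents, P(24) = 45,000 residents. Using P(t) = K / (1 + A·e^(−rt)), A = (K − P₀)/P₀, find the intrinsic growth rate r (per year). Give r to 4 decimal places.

r ≈ 0.0504 per year

A = (660000 − 14100)/14100 = 45.80851
45000 = 660000/(1 + 45.80851·e^(−r·24)) → e^(−24r) = (14.66667 − 1)/45.80851 = 0.298343
r = −ln(0.298343)/24 = 1.20951/24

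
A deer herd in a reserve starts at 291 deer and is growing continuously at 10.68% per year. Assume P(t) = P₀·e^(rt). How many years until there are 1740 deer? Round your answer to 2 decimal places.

t ≈ 16.74 years

1740 = 291 · e^(0.1068·t)
t = ln(1740/291) / 0.1068 = ln(5.97938) / 0.1068 = 1.78832 / 0.1068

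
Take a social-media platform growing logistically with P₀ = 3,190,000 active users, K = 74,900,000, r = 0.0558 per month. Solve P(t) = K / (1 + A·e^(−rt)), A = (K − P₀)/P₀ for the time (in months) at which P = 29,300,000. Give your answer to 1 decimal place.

t ≈ 47.9 months

A = (74900000 − 3190000)/3190000 = 22.47962
29300000 = 74900000/(1 + 22.47962·e^(−0.0558t)) → 1 + 22.47962·e^(−0.0558t) = 2.55631
e^(−0.0558t) = 0.069232 → t = ln(14.44414)/0.0558 = 2.67029/0.0558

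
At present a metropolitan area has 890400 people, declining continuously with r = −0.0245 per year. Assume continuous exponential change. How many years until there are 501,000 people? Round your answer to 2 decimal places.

t ≈ 23.47 years

501000 = 890400 · e^(-0.0245·t)
t = ln(501000/890400) / -0.0245 = ln(0.56267) / -0.0245 = -0.57506 / -0.0245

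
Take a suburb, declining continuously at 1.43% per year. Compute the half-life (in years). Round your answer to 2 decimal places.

half-life = ln(2) / |r| = 0.69315 / 0.0143

half-life ≈ 48.47 years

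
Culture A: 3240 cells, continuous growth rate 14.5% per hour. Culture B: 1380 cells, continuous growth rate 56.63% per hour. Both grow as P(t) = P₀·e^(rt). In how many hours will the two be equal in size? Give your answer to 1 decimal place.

t ≈ 2.0 hours

3240·e^(0.145t) = 1380·e^(0.5663t)
3240/1380 = e^((0.5663 − 0.145)t) → ln(2.34783) = 0.4213·t
t = 0.85349 / 0.4213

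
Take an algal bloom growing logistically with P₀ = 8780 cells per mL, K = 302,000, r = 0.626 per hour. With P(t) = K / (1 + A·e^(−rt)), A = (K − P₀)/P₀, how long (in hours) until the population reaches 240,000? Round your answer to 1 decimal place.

t ≈ 7.8 hours

A = (302000 − 8780)/8780 = 33.39636
240000 = 302000/(1 + 33.39636·e^(−0.626t)) → 1 + 33.39636·e^(−0.626t) = 1.25833
e^(−0.626t) = 0.007735 → t = ln(129.27621)/0.626 = 4.86195/0.626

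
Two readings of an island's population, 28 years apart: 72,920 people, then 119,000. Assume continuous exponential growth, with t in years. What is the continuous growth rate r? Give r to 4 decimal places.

r ≈ 0.0175 per year

119000 = 72920 · e^(r·28)
e^(28r) = 119000/72920 = 1.63193
r = ln(1.63193) / 28 = 0.48976 / 28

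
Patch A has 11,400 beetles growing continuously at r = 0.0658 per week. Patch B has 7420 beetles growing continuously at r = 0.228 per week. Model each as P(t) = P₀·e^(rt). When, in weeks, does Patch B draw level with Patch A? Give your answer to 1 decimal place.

11400·e^(0.0658t) = 7420·e^(0.228t)
11400/7420 = e^((0.228 − 0.0658)t) → ln(1.53639) = 0.1622·t
t = 0.42943 / 0.1622

t ≈ 2.6 weeks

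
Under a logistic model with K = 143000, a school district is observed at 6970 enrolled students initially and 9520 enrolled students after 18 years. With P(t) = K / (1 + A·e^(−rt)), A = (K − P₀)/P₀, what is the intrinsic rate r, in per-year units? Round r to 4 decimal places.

A = (143000 − 6970)/6970 = 19.5165
9520 = 143000/(1 + 19.5165·e^(−r·18)) → e^(−18r) = (15.02101 − 1)/19.5165 = 0.718418
r = −ln(0.718418)/18 = 0.3307/18

r ≈ 0.0184 per year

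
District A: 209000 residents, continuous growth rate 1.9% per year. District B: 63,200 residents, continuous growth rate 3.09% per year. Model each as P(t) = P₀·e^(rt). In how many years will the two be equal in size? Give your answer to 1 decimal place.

209000·e^(0.019t) = 63200·e^(0.0309t)
209000/63200 = e^((0.0309 − 0.019)t) → ln(3.30696) = 0.0119·t
t = 1.19603 / 0.0119

t ≈ 100.5 years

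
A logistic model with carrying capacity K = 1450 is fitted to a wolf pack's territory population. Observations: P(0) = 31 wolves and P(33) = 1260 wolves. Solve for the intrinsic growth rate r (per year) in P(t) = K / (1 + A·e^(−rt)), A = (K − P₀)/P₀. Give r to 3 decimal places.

r ≈ 0.173 per year

A = (1450 − 31)/31 = 45.77419
1260 = 1450/(1 + 45.77419·e^(−r·33)) → e^(−33r) = (1.15079 − 1)/45.77419 = 0.003294
r = −ln(0.003294)/33 = 5.71556/33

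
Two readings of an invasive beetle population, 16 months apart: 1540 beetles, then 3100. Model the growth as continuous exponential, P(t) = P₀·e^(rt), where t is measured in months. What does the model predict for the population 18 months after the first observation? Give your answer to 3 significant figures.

r = ln(3100/1540) / 16 ≈ 0.043726 per month
P(18) = 1540 · e^(0.043726·18) = 1540 · 2.19695 ≈ 3383.31

≈ 3,380 beetles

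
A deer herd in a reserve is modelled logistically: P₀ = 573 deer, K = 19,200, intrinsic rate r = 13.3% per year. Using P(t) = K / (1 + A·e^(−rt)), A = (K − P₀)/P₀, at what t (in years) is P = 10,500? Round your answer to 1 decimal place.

A = (19200 − 573)/573 = 32.50785
10500 = 19200/(1 + 32.50785·e^(−0.133t)) → 1 + 32.50785·e^(−0.133t) = 1.82857
e^(−0.133t) = 0.025488 → t = ln(39.23362)/0.133 = 3.66953/0.133

t ≈ 27.6 years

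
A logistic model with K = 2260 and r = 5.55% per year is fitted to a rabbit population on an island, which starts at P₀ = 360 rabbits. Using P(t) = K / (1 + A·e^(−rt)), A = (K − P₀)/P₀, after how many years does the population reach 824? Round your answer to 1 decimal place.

A = (2260 − 360)/360 = 5.27778
824 = 2260/(1 + 5.27778·e^(−0.0555t)) → 1 + 5.27778·e^(−0.0555t) = 2.74272
e^(−0.0555t) = 0.330199 → t = ln(3.02847)/0.0555 = 1.10806/0.0555

t ≈ 20.0 years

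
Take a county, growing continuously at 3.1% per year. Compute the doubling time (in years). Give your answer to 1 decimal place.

doubling time ≈ 22.4 years

doubling time = ln(2) / |r| = 0.69315 / 0.031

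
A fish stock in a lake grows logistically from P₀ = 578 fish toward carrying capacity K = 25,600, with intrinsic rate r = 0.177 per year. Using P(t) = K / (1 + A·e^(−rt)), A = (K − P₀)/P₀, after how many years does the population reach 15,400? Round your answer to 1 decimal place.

A = (25600 − 578)/578 = 43.29066
15400 = 25600/(1 + 43.29066·e^(−0.177t)) → 1 + 43.29066·e^(−0.177t) = 1.66234
e^(−0.177t) = 0.0153 → t = ln(65.3604)/0.177 = 4.17992/0.177

t ≈ 23.6 years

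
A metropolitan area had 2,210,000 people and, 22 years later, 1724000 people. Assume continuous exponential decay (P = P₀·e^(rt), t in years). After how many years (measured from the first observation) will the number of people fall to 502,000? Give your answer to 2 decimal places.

r = ln(1724000/2210000) / 22 ≈ -0.011288 per year
t = ln(502000/2210000) / r = -1.48215 / -0.011288 ≈ 131.298

t ≈ 131.30 years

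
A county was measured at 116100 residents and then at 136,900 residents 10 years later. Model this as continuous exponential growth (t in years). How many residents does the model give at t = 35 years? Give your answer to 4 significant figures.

r = ln(136900/116100) / 10 ≈ 0.01648 per year
P(35) = 116100 · e^(0.01648·35) = 116100 · 1.78033 ≈ 206695.74

≈ 206,700 residents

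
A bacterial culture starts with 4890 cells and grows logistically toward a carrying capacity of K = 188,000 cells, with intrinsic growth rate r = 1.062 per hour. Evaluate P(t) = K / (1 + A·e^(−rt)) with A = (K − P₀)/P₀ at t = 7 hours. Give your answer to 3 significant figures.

≈ 184,000 cells

A = (188000 − 4890)/4890 = 37.44581
P(7) = 188000 / (1 + 37.44581·e^(−1.062·7)) = 188000 / (1 + 37.44581·0.000591)
= 188000 / 1.02212 ≈ 183930.77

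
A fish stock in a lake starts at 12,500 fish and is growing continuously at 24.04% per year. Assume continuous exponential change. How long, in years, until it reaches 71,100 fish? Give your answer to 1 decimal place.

t ≈ 7.2 years

71100 = 12500 · e^(0.2404·t)
t = ln(71100/12500) / 0.2404 = ln(5.688) / 0.2404 = 1.73836 / 0.2404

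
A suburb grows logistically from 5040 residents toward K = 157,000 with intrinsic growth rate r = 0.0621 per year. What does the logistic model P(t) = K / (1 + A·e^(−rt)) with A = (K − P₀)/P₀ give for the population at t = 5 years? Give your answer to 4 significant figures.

≈ 6,796 residents

A = (157000 − 5040)/5040 = 30.15079
P(5) = 157000 / (1 + 30.15079·e^(−0.0621·5)) = 157000 / (1 + 30.15079·0.73308)
= 157000 / 23.10295 ≈ 6795.67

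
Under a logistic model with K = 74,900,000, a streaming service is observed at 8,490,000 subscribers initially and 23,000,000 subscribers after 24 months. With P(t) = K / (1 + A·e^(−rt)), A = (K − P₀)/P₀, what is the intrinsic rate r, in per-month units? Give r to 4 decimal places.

r ≈ 0.0518 per month

A = (74900000 − 8490000)/8490000 = 7.82214
23000000 = 74900000/(1 + 7.82214·e^(−r·24)) → e^(−24r) = (3.25652 − 1)/7.82214 = 0.288479
r = −ln(0.288479)/24 = 1.24313/24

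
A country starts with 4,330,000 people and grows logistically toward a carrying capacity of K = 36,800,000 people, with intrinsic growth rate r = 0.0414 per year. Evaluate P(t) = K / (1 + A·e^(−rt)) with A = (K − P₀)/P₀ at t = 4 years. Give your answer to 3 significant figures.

A = (36800000 − 4330000)/4330000 = 7.49885
P(4) = 36800000 / (1 + 7.49885·e^(−0.0414·4)) = 36800000 / (1 + 7.49885·0.847385)
= 36800000 / 7.35441 ≈ 5003800.51

≈ 5,000,000 people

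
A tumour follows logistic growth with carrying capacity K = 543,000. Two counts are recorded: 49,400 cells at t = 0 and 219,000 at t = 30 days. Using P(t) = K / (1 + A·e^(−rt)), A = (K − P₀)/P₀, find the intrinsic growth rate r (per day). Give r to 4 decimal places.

A = (543000 − 49400)/49400 = 9.9919
219000 = 543000/(1 + 9.9919·e^(−r·30)) → e^(−30r) = (2.47945 − 1)/9.9919 = 0.148065
r = −ln(0.148065)/30 = 1.9101/30

r ≈ 0.0637 per day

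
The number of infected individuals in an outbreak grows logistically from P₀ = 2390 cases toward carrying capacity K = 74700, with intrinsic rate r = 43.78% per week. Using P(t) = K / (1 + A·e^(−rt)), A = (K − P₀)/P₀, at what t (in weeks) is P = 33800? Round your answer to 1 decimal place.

A = (74700 − 2390)/2390 = 30.25523
33800 = 74700/(1 + 30.25523·e^(−0.4378t)) → 1 + 30.25523·e^(−0.4378t) = 2.21006
e^(−0.4378t) = 0.039995 → t = ln(25.0031)/0.4378 = 3.219/0.4378

t ≈ 7.4 weeks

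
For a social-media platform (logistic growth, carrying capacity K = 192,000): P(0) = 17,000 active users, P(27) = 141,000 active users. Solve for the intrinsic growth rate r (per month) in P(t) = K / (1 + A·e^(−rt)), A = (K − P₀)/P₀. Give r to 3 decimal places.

r ≈ 0.124 per month

A = (192000 − 17000)/17000 = 10.29412
141000 = 192000/(1 + 10.29412·e^(−r·27)) → e^(−27r) = (1.3617 − 1)/10.29412 = 0.035137
r = −ln(0.035137)/27 = 3.34851/27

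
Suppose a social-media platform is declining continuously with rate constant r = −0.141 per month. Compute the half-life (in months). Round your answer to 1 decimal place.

half-life = ln(2) / |r| = 0.69315 / 0.141

half-life ≈ 4.9 months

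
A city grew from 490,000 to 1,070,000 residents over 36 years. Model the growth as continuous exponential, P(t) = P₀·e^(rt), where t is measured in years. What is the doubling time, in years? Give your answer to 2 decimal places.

r = ln(1070000/490000) / 36 = ln(2.18367) / 36 ≈ 0.021695 per year
doubling time = ln 2 / |r| = 0.69315 / 0.021695

doubling time ≈ 31.95 years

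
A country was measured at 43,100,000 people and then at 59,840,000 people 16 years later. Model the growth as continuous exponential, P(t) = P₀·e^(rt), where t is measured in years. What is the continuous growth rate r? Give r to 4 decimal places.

r ≈ 0.0205 per year

59840000 = 43100000 · e^(r·16)
e^(16r) = 59840000/43100000 = 1.3884
r = ln(1.3884) / 16 = 0.32815 / 16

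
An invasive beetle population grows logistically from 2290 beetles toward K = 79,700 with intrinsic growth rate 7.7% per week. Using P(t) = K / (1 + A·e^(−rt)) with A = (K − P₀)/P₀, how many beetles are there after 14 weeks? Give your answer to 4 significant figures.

A = (79700 − 2290)/2290 = 33.80349
P(14) = 79700 / (1 + 33.80349·e^(−0.077·14)) = 79700 / (1 + 33.80349·0.340275)
= 79700 / 12.5025 ≈ 6374.73

≈ 6,375 beetles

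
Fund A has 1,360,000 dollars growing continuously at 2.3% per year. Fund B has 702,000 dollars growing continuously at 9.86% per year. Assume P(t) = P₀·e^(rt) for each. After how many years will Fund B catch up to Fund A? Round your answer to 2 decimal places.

1360000·e^(0.023t) = 702000·e^(0.0986t)
1360000/702000 = e^((0.0986 − 0.023)t) → ln(1.93732) = 0.0756·t
t = 0.66131 / 0.0756

t ≈ 8.75 years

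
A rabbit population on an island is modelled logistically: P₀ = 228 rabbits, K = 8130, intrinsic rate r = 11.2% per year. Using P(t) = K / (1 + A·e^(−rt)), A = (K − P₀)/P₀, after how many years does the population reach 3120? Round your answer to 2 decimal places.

A = (8130 − 228)/228 = 34.65789
3120 = 8130/(1 + 34.65789·e^(−0.112t)) → 1 + 34.65789·e^(−0.112t) = 2.60577
e^(−0.112t) = 0.046332 → t = ln(21.58336)/0.112 = 3.07192/0.112

t ≈ 27.43 years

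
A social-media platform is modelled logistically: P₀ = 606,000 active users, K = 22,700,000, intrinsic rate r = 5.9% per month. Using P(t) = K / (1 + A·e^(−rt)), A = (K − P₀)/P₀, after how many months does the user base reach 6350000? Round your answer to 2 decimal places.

t ≈ 44.92 months

A = (22700000 − 606000)/606000 = 36.45875
6350000 = 22700000/(1 + 36.45875·e^(−0.059t)) → 1 + 36.45875·e^(−0.059t) = 3.5748
e^(−0.059t) = 0.070622 → t = ln(14.15982)/0.059 = 2.65041/0.059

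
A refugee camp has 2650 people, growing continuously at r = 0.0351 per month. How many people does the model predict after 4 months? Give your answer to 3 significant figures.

P(4) = 2650 · e^(0.0351·4) = 2650 · e^(0.1404)
= 2650 · 1.15073 ≈ 3049.45

≈ 3,050 people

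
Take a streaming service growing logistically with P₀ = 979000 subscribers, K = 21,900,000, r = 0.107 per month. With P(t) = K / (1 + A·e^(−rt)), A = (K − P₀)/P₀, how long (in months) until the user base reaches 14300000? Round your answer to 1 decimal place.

A = (21900000 − 979000)/979000 = 21.36977
14300000 = 21900000/(1 + 21.36977·e^(−0.107t)) → 1 + 21.36977·e^(−0.107t) = 1.53147
e^(−0.107t) = 0.02487 → t = ln(40.2089)/0.107 = 3.69409/0.107

t ≈ 34.5 months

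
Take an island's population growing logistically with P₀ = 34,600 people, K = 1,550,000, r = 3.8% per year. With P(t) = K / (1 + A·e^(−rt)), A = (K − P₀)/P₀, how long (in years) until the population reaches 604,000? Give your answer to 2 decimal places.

t ≈ 87.66 years

A = (1550000 − 34600)/34600 = 43.79769
604000 = 1550000/(1 + 43.79769·e^(−0.038t)) → 1 + 43.79769·e^(−0.038t) = 2.56623
e^(−0.038t) = 0.03576 → t = ln(27.96385)/0.038 = 3.33091/0.038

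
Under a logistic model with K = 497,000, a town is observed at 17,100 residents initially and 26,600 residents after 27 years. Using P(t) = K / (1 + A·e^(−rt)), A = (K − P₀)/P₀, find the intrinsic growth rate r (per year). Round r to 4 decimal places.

r ≈ 0.0171 per year

A = (497000 − 17100)/17100 = 28.06433
26600 = 497000/(1 + 28.06433·e^(−r·27)) → e^(−27r) = (18.68421 − 1)/28.06433 = 0.630131
r = −ln(0.630131)/27 = 0.46183/27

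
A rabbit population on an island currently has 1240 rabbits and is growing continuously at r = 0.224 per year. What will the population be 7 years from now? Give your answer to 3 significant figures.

≈ 5,950 rabbits

P(7) = 1240 · e^(0.224·7) = 1240 · e^(1.568)
= 1240 · 4.79704 ≈ 5948.34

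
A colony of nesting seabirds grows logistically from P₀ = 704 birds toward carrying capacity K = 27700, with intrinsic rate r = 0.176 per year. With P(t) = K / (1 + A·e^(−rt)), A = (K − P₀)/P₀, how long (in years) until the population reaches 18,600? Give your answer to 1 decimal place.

t ≈ 24.8 years

A = (27700 − 704)/704 = 38.34659
18600 = 27700/(1 + 38.34659·e^(−0.176t)) → 1 + 38.34659·e^(−0.176t) = 1.48925
e^(−0.176t) = 0.012759 → t = ln(78.37875)/0.176 = 4.36155/0.176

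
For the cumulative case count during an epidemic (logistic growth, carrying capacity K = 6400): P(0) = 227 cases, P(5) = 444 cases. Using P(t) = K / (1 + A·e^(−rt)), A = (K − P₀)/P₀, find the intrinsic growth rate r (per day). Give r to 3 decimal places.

A = (6400 − 227)/227 = 27.19383
444 = 6400/(1 + 27.19383·e^(−r·5)) → e^(−5r) = (14.41441 − 1)/27.19383 = 0.493289
r = −ln(0.493289)/5 = 0.70666/5

r ≈ 0.141 per day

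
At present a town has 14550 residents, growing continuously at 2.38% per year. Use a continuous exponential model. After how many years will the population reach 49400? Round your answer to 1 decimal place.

t ≈ 51.4 years

49400 = 14550 · e^(0.0238·t)
t = ln(49400/14550) / 0.0238 = ln(3.39519) / 0.0238 = 1.22236 / 0.0238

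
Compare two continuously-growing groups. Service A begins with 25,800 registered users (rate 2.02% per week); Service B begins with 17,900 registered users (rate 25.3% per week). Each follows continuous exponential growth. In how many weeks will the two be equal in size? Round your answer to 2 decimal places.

t ≈ 1.57 weeks

25800·e^(0.0202t) = 17900·e^(0.253t)
25800/17900 = e^((0.253 − 0.0202)t) → ln(1.44134) = 0.2328·t
t = 0.36557 / 0.2328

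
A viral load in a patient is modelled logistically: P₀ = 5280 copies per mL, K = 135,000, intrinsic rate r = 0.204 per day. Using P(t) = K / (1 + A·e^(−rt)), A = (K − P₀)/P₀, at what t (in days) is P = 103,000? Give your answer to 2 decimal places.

t ≈ 21.42 days

A = (135000 − 5280)/5280 = 24.56818
103000 = 135000/(1 + 24.56818·e^(−0.204t)) → 1 + 24.56818·e^(−0.204t) = 1.31068
e^(−0.204t) = 0.012646 → t = ln(79.07884)/0.204 = 4.37045/0.204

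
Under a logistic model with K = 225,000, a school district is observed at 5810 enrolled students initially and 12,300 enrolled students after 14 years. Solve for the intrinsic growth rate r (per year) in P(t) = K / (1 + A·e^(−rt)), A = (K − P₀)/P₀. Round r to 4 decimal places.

r ≈ 0.0557 per year

A = (225000 − 5810)/5810 = 37.72633
12300 = 225000/(1 + 37.72633·e^(−r·14)) → e^(−14r) = (18.29268 − 1)/37.72633 = 0.458372
r = −ln(0.458372)/14 = 0.78007/14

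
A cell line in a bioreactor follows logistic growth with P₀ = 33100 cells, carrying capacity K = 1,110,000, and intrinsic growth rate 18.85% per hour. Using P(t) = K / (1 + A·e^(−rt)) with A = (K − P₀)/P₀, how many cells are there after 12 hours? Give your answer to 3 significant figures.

≈ 253,000 cells

A = (1110000 − 33100)/33100 = 32.53474
P(12) = 1110000 / (1 + 32.53474·e^(−0.1885·12)) = 1110000 / (1 + 32.53474·0.104142)
= 1110000 / 4.38823 ≈ 252949.2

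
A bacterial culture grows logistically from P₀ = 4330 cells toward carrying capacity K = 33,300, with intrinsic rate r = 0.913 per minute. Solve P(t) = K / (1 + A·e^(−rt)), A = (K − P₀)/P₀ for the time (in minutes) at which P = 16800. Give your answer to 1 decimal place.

A = (33300 − 4330)/4330 = 6.69053
16800 = 33300/(1 + 6.69053·e^(−0.913t)) → 1 + 6.69053·e^(−0.913t) = 1.98214
e^(−0.913t) = 0.146796 → t = ln(6.81218)/0.913 = 1.91871/0.913

t ≈ 2.1 minutes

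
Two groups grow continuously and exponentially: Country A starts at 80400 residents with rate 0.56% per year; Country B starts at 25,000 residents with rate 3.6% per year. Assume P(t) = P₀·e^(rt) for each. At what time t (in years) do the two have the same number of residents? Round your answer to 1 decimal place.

t ≈ 38.4 years

80400·e^(0.0056t) = 25000·e^(0.036t)
80400/25000 = e^((0.036 − 0.0056)t) → ln(3.216) = 0.0304·t
t = 1.16814 / 0.0304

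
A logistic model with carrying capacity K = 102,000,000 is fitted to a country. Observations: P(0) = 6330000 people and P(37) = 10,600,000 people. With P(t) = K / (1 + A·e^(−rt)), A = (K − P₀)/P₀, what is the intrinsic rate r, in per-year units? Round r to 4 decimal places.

A = (102000000 − 6330000)/6330000 = 15.11374
10600000 = 102000000/(1 + 15.11374·e^(−r·37)) → e^(−37r) = (9.62264 − 1)/15.11374 = 0.570517
r = −ln(0.570517)/37 = 0.56121/37

r ≈ 0.0152 per year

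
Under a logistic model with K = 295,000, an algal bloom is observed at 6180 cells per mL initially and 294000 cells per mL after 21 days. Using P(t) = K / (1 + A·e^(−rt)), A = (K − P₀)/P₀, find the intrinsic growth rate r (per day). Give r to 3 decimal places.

A = (295000 − 6180)/6180 = 46.73463
294000 = 295000/(1 + 46.73463·e^(−r·21)) → e^(−21r) = (1.0034 − 1)/46.73463 = 0.000073
r = −ln(0.000073)/21 = 9.52807/21

r ≈ 0.454 per day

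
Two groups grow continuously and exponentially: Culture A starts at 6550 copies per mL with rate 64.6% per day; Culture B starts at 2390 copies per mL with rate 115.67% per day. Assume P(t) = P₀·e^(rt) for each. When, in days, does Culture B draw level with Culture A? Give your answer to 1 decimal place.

6550·e^(0.646t) = 2390·e^(1.1567t)
6550/2390 = e^((1.1567 − 0.646)t) → ln(2.74059) = 0.5107·t
t = 1.00817 / 0.5107

t ≈ 2.0 days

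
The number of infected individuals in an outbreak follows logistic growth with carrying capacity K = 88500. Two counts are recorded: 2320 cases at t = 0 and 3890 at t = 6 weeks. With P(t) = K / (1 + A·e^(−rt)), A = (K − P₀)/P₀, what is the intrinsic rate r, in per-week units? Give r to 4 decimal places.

r ≈ 0.0892 per week

A = (88500 − 2320)/2320 = 37.14655
3890 = 88500/(1 + 37.14655·e^(−r·6)) → e^(−6r) = (22.75064 − 1)/37.14655 = 0.585536
r = −ln(0.585536)/6 = 0.53523/6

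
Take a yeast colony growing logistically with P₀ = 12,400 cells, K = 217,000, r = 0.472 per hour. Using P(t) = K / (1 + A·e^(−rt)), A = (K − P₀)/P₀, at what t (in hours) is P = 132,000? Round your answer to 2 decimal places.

A = (217000 − 12400)/12400 = 16.5
132000 = 217000/(1 + 16.5·e^(−0.472t)) → 1 + 16.5·e^(−0.472t) = 1.64394
e^(−0.472t) = 0.039027 → t = ln(25.62353)/0.472 = 3.24351/0.472

t ≈ 6.87 hours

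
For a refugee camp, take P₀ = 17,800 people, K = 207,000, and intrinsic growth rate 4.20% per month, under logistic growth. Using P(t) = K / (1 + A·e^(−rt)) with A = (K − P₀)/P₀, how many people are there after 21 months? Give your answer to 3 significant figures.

A = (207000 − 17800)/17800 = 10.62921
P(21) = 207000 / (1 + 10.62921·e^(−0.042·21)) = 207000 / (1 + 10.62921·0.413954)
= 207000 / 5.40001 ≈ 38333.28

≈ 38,300 people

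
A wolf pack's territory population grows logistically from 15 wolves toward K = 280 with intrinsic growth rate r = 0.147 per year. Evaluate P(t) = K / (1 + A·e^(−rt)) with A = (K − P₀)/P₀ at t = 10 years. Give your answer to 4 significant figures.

≈ 55.31 wolves

A = (280 − 15)/15 = 17.66667
P(10) = 280 / (1 + 17.66667·e^(−0.147·10)) = 280 / (1 + 17.66667·0.229925)
= 280 / 5.06202 ≈ 55.31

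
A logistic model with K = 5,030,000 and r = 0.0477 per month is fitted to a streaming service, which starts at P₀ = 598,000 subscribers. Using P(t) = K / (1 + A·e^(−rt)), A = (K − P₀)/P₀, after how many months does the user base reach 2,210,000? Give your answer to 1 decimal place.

t ≈ 36.9 months

A = (5030000 − 598000)/598000 = 7.41137
2210000 = 5030000/(1 + 7.41137·e^(−0.0477t)) → 1 + 7.41137·e^(−0.0477t) = 2.27602
e^(−0.0477t) = 0.17217 → t = ln(5.8082)/0.0477 = 1.75927/0.0477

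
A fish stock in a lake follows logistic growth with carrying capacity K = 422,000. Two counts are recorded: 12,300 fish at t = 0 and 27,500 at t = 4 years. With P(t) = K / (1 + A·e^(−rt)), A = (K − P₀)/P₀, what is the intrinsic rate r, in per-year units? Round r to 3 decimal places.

r ≈ 0.211 per year

A = (422000 − 12300)/12300 = 33.30894
27500 = 422000/(1 + 33.30894·e^(−r·4)) → e^(−4r) = (15.34545 − 1)/33.30894 = 0.430679
r = −ln(0.430679)/4 = 0.84239/4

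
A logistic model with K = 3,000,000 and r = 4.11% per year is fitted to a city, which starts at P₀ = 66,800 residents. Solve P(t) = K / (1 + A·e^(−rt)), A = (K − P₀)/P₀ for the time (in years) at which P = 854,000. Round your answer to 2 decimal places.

A = (3000000 − 66800)/66800 = 43.91018
854000 = 3000000/(1 + 43.91018·e^(−0.0411t)) → 1 + 43.91018·e^(−0.0411t) = 3.51288
e^(−0.0411t) = 0.057228 → t = ln(17.47404)/0.0411 = 2.86072/0.0411

t ≈ 69.60 years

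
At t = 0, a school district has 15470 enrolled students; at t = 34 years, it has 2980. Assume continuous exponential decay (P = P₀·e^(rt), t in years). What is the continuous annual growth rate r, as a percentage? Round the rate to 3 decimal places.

r ≈ -4.844% per year

2980 = 15470 · e^(r·34)
e^(34r) = 2980/15470 = 0.19263
r = ln(0.19263) / 34 = -1.64698 / 34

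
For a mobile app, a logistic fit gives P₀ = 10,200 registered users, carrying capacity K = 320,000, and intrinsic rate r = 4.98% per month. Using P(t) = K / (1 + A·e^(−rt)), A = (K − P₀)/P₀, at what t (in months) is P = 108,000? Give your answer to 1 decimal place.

A = (320000 − 10200)/10200 = 30.37255
108000 = 320000/(1 + 30.37255·e^(−0.0498t)) → 1 + 30.37255·e^(−0.0498t) = 2.96296
e^(−0.0498t) = 0.06463 → t = ln(15.47281)/0.0498 = 2.73908/0.0498

t ≈ 55.0 months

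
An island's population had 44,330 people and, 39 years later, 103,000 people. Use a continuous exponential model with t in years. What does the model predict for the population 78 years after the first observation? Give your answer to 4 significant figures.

≈ 239,300 people

r = ln(103000/44330) / 39 ≈ 0.021617 per year
P(78) = 44330 · e^(0.021617·78) = 44330 · 5.39857 ≈ 239318.75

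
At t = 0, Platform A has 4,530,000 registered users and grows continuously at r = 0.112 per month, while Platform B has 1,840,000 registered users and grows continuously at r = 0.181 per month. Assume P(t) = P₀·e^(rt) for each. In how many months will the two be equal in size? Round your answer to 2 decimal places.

t ≈ 13.06 months

4530000·e^(0.112t) = 1840000·e^(0.181t)
4530000/1840000 = e^((0.181 − 0.112)t) → ln(2.46196) = 0.069·t
t = 0.90096 / 0.069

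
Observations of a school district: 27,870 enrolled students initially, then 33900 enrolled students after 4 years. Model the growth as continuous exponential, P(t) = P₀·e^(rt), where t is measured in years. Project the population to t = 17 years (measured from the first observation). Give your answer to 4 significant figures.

r = ln(33900/27870) / 4 ≈ 0.048966 per year
P(17) = 27870 · e^(0.048966·17) = 27870 · 2.29888 ≈ 64069.83

≈ 64,070 enrolled students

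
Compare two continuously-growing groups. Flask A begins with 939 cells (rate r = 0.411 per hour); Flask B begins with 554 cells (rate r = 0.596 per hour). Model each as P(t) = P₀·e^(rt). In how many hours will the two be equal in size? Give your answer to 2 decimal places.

t ≈ 2.85 hours

939·e^(0.411t) = 554·e^(0.596t)
939/554 = e^((0.596 − 0.411)t) → ln(1.69495) = 0.185·t
t = 0.52765 / 0.185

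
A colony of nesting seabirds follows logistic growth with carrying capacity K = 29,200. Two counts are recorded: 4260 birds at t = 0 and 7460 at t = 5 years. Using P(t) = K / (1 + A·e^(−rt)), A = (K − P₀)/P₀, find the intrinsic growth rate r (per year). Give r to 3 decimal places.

r ≈ 0.140 per year

A = (29200 − 4260)/4260 = 5.85446
7460 = 29200/(1 + 5.85446·e^(−r·5)) → e^(−5r) = (3.91421 − 1)/5.85446 = 0.497776
r = −ln(0.497776)/5 = 0.69761/5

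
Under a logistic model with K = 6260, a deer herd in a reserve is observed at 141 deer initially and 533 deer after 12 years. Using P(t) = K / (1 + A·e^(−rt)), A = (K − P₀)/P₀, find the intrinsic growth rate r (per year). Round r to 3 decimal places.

A = (6260 − 141)/141 = 43.39716
533 = 6260/(1 + 43.39716·e^(−r·12)) → e^(−12r) = (11.74484 − 1)/43.39716 = 0.247593
r = −ln(0.247593)/12 = 1.39597/12

r ≈ 0.116 per year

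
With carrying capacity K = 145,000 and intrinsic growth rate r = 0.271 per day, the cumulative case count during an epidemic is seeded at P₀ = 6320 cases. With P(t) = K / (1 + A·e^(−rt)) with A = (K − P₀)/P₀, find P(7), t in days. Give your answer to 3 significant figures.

A = (145000 − 6320)/6320 = 21.94304
P(7) = 145000 / (1 + 21.94304·e^(−0.271·7)) = 145000 / (1 + 21.94304·0.150018)
= 145000 / 4.29185 ≈ 33784.96

≈ 33,800 cases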